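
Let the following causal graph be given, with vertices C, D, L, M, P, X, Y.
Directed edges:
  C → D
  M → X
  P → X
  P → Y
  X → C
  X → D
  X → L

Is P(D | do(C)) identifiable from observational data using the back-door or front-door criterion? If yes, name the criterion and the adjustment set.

P(D|do(C)): backdoor, adjust for {X}.

desc(C)\{C}={D}; candidates ⊆ {L,M,P,X,Y}.
size 0: {}; under {} C still reaches {D,L,M,P,X,Y} ∋ D.
{X}: C⊥D given {X} in G with C→· removed — back-door holds.
P(D|do(C)) = Σ_{X} P(D|C,X)·P(X).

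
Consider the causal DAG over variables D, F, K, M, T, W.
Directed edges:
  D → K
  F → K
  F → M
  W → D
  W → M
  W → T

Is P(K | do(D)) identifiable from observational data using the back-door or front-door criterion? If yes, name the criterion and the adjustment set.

P(K|do(D)): backdoor, adjust for ∅.

desc(D)\{D}={K}; candidates ⊆ {F,M,T,W}.
∅: D⊥K given ∅ in G with D→· removed — back-door holds.
P(K|do(D)) = P(K|D) — no adjustment needed.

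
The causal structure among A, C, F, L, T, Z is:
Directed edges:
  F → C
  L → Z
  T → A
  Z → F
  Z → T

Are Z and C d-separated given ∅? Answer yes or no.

No — Z and C are d-connected given ∅.

Bayes-Ball from Z | ∅ reaches {A,C,F,L,T}.
C ∈ reach(Z|∅) ⇒ Z ⊥̸ C | ∅.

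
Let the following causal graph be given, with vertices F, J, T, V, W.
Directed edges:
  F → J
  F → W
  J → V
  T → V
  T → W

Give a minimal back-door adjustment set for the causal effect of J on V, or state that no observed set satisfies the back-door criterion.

desc(J)\{J}={V}; candidates ⊆ {F,T,W}.
∅: J⊥V given ∅ in G with J→· removed — back-door holds.

J→V: minimal back-door set ∅.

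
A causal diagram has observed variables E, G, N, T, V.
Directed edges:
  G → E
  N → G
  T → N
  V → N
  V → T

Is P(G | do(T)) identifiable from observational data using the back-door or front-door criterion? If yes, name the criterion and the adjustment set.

P(G|do(T)): backdoor, adjust for {V}.

desc(T)\{T}={E,G,N}; candidates ⊆ {V}.
size 0: {}; under {} T still reaches {E,G,N,V} ∋ G.
{V}: T⊥G given {V} in G with T→· removed — back-door holds.
P(G|do(T)) = Σ_{V} P(G|T,V)·P(V).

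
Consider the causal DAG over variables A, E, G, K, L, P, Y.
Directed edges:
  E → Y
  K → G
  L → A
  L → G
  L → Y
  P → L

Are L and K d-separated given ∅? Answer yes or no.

Yes — L ⊥ K | ∅.

Bayes-Ball from L | ∅ reaches {A,G,P,Y}.
K ∉ reach(L|∅) ⇒ L ⊥ K | ∅.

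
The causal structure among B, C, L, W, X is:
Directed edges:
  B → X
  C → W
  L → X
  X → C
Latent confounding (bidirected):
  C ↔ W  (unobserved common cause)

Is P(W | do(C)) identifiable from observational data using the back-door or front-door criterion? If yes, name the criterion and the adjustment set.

P(W|do(C)): not identifiable (no BD/FD set).

desc(C)\{C}={W}; candidates ⊆ {B,L,X}.
C↔W: latent back-door arc(s) into C.
size 0: {}; under {} C still reaches {B,L,W,X} ∋ W.
size 1: {B}, {L}, {X}; under {B} C still reaches {L,W,X} ∋ W.
size 2: {B,L}, {B,X}, {L,X}; under {B,L} C still reaches {W,X} ∋ W.
C↔W cannot be blocked by any observed set — no back-door set.
No mediator lies on a directed C→…→W path.
Neither criterion identifies P(W|do(C)) in this graph.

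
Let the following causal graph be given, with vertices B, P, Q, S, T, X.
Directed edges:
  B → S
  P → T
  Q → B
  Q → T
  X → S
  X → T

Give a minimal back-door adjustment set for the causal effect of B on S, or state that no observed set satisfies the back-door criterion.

desc(B)\{B}={S}; candidates ⊆ {P,Q,T,X}.
∅: B⊥S given ∅ in G with B→· removed — back-door holds.

B→S: minimal back-door set ∅.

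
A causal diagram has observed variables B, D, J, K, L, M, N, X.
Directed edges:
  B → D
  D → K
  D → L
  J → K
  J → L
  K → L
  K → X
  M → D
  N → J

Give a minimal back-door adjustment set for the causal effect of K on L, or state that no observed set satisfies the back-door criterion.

desc(K)\{K}={L,X}; candidates ⊆ {B,D,J,M,N}.
size 0: {}; under {} K still reaches {B,D,J,L,M,N} ∋ L.
size 1: {B}, {D}, {J} …(+2); under {B} K still reaches {D,J,L,M,N} ∋ L.
{D,J}: K⊥L given {D,J} in G with K→· removed — back-door holds.

K→L: minimal back-door set {D, J}.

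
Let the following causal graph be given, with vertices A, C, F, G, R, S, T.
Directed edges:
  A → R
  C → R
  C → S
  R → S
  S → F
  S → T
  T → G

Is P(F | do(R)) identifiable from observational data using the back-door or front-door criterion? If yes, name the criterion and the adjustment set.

desc(R)\{R}={F,G,S,T}; candidates ⊆ {A,C}.
size 0: {}; under {} R still reaches {A,C,F,G,S,T} ∋ F.
{C}: R⊥F given {C} in G with R→· removed — back-door holds.
P(F|do(R)) = Σ_{C} P(F|R,C)·P(C).

P(F|do(R)): backdoor, adjust for {C}.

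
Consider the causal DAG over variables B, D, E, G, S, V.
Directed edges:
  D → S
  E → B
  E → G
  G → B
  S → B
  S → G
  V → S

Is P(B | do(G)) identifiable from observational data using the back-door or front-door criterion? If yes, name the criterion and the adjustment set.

desc(G)\{G}={B}; candidates ⊆ {D,E,S,V}.
size 0: {}; under {} G still reaches {B,D,E,S,V} ∋ B.
size 1: {D}, {E}, {S} …(+1); under {D} G still reaches {B,E,S,V} ∋ B.
{E,S}: G⊥B given {E,S} in G with G→· removed — back-door holds.
P(B|do(G)) = Σ_{E,S} P(B|G,E,S)·P(E,S).

P(B|do(G)): backdoor, adjust for {E, S}.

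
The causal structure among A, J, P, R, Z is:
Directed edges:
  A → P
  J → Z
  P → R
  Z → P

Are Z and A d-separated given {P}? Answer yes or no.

Bayes-Ball from Z | {P} reaches {A,J}.
A ∈ reach(Z|{P}) ⇒ Z ⊥̸ A | {P}.

No — Z and A are d-connected given {P}.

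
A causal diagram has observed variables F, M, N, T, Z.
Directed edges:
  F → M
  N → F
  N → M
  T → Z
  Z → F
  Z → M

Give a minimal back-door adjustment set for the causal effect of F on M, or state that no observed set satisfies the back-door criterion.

desc(F)\{F}={M}; candidates ⊆ {N,T,Z}.
size 0: {}; under {} F still reaches {M,N,T,Z} ∋ M.
size 1: {N}, {T}, {Z}; under {N} F still reaches {M,T,Z} ∋ M.
{N,Z}: F⊥M given {N,Z} in G with F→· removed — back-door holds.

F→M: minimal back-door set {N, Z}.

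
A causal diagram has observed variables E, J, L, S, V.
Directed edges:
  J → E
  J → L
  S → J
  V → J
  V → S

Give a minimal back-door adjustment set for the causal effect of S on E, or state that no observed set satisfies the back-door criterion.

desc(S)\{S}={E,J,L}; candidates ⊆ {V}.
size 0: {}; under {} S still reaches {E,J,L,V} ∋ E.
{V}: S⊥E given {V} in G with S→· removed — back-door holds.

S→E: minimal back-door set {V}.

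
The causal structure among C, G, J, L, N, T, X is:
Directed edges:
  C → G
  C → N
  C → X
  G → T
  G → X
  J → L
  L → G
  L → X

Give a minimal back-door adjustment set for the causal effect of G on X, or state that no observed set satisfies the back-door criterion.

G→X: minimal back-door set {C, L}.

desc(G)\{G}={T,X}; candidates ⊆ {C,J,L,N}.
size 0: {}; under {} G still reaches {C,J,L,N,X} ∋ X.
size 1: {C}, {J}, {L} …(+1); under {C} G still reaches {J,L,X} ∋ X.
{C,L}: G⊥X given {C,L} in G with G→· removed — back-door holds.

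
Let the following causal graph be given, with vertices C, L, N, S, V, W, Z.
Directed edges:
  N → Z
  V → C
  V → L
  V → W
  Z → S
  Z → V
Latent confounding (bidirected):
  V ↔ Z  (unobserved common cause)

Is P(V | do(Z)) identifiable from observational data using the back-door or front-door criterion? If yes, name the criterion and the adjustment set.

desc(Z)\{Z}={C,L,S,V,W}; candidates ⊆ {N}.
Z↔V: latent back-door arc(s) into Z.
size 0: {}; under {} Z still reaches {C,L,N,V,W} ∋ V.
size 1: {N}; under {N} Z still reaches {C,L,V,W} ∋ V.
Z↔V cannot be blocked by any observed set — no back-door set.
No mediator lies on a directed Z→…→V path.
Neither criterion identifies P(V|do(Z)) in this graph.

P(V|do(Z)): not identifiable (no BD/FD set).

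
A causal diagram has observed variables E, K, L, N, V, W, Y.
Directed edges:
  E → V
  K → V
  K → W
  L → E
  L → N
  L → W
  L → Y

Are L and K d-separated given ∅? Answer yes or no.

Yes — L ⊥ K | ∅.

Bayes-Ball from L | ∅ reaches {E,N,V,W,Y}.
K ∉ reach(L|∅) ⇒ L ⊥ K | ∅.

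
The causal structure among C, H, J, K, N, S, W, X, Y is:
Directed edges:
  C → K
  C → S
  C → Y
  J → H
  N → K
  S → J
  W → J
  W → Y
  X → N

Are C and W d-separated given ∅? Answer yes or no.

Bayes-Ball from C | ∅ reaches {H,J,K,S,Y}.
W ∉ reach(C|∅) ⇒ C ⊥ W | ∅.

Yes — C ⊥ W | ∅.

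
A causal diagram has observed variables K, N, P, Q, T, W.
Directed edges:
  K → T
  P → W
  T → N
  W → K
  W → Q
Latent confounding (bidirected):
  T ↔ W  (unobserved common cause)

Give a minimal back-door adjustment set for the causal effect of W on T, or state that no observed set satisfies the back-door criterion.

desc(W)\{W}={K,N,Q,T}; candidates ⊆ {P}.
W↔T: latent back-door arc(s) into W.
size 0: {}; under {} W still reaches {N,P,T} ∋ T.
size 1: {P}; under {P} W still reaches {N,T} ∋ T.
W↔T cannot be blocked by any observed set — no back-door set.

W→T: no observed back-door set.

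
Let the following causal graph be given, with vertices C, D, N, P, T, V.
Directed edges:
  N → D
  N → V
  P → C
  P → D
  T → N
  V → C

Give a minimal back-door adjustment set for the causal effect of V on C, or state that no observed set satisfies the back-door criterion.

V→C: minimal back-door set ∅.

desc(V)\{V}={C}; candidates ⊆ {D,N,P,T}.
∅: V⊥C given ∅ in G with V→· removed — back-door holds.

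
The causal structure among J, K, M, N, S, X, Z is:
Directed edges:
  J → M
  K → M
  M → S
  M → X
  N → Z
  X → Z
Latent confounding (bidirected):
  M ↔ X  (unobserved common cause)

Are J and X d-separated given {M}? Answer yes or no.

Bayes-Ball from J | {M} reaches {K,X,Z}.
X ∈ reach(J|{M}) ⇒ J ⊥̸ X | {M}.

No — J and X are d-connected given {M}.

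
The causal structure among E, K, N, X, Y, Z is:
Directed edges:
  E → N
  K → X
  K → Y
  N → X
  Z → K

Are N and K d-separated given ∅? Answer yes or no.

Yes — N ⊥ K | ∅.

Bayes-Ball from N | ∅ reaches {E,X}.
K ∉ reach(N|∅) ⇒ N ⊥ K | ∅.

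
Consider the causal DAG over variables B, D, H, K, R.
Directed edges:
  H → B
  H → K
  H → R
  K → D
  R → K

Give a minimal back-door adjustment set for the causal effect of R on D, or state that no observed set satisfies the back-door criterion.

R→D: minimal back-door set {H}.

desc(R)\{R}={D,K}; candidates ⊆ {B,H}.
size 0: {}; under {} R still reaches {B,D,H,K} ∋ D.
{H}: R⊥D given {H} in G with R→· removed — back-door holds.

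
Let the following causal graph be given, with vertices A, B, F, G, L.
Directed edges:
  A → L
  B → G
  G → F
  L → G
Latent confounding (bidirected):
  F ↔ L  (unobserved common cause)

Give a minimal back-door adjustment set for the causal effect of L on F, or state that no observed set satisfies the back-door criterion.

L→F: no observed back-door set.

desc(L)\{L}={F,G}; candidates ⊆ {A,B}.
L↔F: latent back-door arc(s) into L.
size 0: {}; under {} L still reaches {A,F} ∋ F.
size 1: {A}, {B}; under {A} L still reaches {F} ∋ F.
size 2: {A,B}; under {A,B} L still reaches {F} ∋ F.
L↔F cannot be blocked by any observed set — no back-door set.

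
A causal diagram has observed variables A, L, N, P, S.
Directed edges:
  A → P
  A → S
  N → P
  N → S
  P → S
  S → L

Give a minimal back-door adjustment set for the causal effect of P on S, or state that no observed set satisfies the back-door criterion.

desc(P)\{P}={L,S}; candidates ⊆ {A,N}.
size 0: {}; under {} P still reaches {A,L,N,S} ∋ S.
size 1: {A}, {N}; under {A} P still reaches {L,N,S} ∋ S.
{A,N}: P⊥S given {A,N} in G with P→· removed — back-door holds.

P→S: minimal back-door set {A, N}.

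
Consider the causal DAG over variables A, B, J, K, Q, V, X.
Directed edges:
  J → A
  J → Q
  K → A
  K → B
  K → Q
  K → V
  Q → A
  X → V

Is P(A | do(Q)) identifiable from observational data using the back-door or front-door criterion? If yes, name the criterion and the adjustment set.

P(A|do(Q)): backdoor, adjust for {J, K}.

desc(Q)\{Q}={A}; candidates ⊆ {B,J,K,V,X}.
size 0: {}; under {} Q still reaches {A,B,J,K,V} ∋ A.
size 1: {B}, {J}, {K} …(+2); under {B} Q still reaches {A,J,K,V} ∋ A.
{J,K}: Q⊥A given {J,K} in G with Q→· removed — back-door holds.
P(A|do(Q)) = Σ_{J,K} P(A|Q,J,K)·P(J,K).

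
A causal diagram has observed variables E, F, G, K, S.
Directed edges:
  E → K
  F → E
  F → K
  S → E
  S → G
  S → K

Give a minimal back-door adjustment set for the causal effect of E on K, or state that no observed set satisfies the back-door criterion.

desc(E)\{E}={K}; candidates ⊆ {F,G,S}.
size 0: {}; under {} E still reaches {F,G,K,S} ∋ K.
size 1: {F}, {G}, {S}; under {F} E still reaches {G,K,S} ∋ K.
{F,S}: E⊥K given {F,S} in G with E→· removed — back-door holds.

E→K: minimal back-door set {F, S}.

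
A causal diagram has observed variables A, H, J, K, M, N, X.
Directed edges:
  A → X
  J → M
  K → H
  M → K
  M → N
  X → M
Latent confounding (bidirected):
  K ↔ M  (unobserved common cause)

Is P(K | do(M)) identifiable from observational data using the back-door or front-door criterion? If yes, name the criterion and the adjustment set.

P(K|do(M)): not identifiable (no BD/FD set).

desc(M)\{M}={H,K,N}; candidates ⊆ {A,J,X}.
M↔K: latent back-door arc(s) into M.
size 0: {}; under {} M still reaches {A,H,J,K,X} ∋ K.
size 1: {A}, {J}, {X}; under {A} M still reaches {H,J,K,X} ∋ K.
size 2: {A,J}, {A,X}, {J,X}; under {A,J} M still reaches {H,K,X} ∋ K.
M↔K cannot be blocked by any observed set — no back-door set.
No mediator lies on a directed M→…→K path.
Neither criterion identifies P(K|do(M)) in this graph.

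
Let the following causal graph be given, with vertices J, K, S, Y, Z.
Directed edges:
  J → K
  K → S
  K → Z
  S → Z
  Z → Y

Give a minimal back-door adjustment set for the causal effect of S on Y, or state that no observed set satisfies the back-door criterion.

desc(S)\{S}={Y,Z}; candidates ⊆ {J,K}.
size 0: {}; under {} S still reaches {J,K,Y,Z} ∋ Y.
{K}: S⊥Y given {K} in G with S→· removed — back-door holds.

S→Y: minimal back-door set {K}.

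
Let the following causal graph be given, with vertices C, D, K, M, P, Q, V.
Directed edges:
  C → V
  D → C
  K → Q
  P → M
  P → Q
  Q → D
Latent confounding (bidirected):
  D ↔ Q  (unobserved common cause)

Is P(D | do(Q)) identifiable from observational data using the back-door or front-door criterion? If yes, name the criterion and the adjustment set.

desc(Q)\{Q}={C,D,V}; candidates ⊆ {K,M,P}.
Q↔D: latent back-door arc(s) into Q.
size 0: {}; under {} Q still reaches {C,D,K,M,P,V} ∋ D.
size 1: {K}, {M}, {P}; under {K} Q still reaches {C,D,M,P,V} ∋ D.
size 2: {K,M}, {K,P}, {M,P}; under {K,M} Q still reaches {C,D,P,V} ∋ D.
Q↔D cannot be blocked by any observed set — no back-door set.
No mediator lies on a directed Q→…→D path.
Neither criterion identifies P(D|do(Q)) in this graph.

P(D|do(Q)): not identifiable (no BD/FD set).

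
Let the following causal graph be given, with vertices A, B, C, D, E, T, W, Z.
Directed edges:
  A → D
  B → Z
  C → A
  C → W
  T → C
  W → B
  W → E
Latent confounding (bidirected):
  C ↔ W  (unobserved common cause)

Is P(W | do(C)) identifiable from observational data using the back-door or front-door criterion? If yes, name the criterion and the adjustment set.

P(W|do(C)): not identifiable (no BD/FD set).

desc(C)\{C}={A,B,D,E,W,Z}; candidates ⊆ {T}.
C↔W: latent back-door arc(s) into C.
size 0: {}; under {} C still reaches {B,E,T,W,Z} ∋ W.
size 1: {T}; under {T} C still reaches {B,E,W,Z} ∋ W.
C↔W cannot be blocked by any observed set — no back-door set.
No mediator lies on a directed C→…→W path.
Neither criterion identifies P(W|do(C)) in this graph.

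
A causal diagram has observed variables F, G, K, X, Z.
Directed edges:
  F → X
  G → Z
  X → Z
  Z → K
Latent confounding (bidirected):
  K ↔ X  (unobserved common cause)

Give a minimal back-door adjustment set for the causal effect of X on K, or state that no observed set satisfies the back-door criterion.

desc(X)\{X}={K,Z}; candidates ⊆ {F,G}.
X↔K: latent back-door arc(s) into X.
size 0: {}; under {} X still reaches {F,K} ∋ K.
size 1: {F}, {G}; under {F} X still reaches {K} ∋ K.
size 2: {F,G}; under {F,G} X still reaches {K} ∋ K.
X↔K cannot be blocked by any observed set — no back-door set.

X→K: no observed back-door set.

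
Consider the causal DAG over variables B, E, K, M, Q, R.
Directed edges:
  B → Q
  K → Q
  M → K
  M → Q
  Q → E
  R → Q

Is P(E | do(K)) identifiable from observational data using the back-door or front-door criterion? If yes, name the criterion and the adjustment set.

desc(K)\{K}={E,Q}; candidates ⊆ {B,M,R}.
size 0: {}; under {} K still reaches {E,M,Q} ∋ E.
{M}: K⊥E given {M} in G with K→· removed — back-door holds.
P(E|do(K)) = Σ_{M} P(E|K,M)·P(M).

P(E|do(K)): backdoor, adjust for {M}.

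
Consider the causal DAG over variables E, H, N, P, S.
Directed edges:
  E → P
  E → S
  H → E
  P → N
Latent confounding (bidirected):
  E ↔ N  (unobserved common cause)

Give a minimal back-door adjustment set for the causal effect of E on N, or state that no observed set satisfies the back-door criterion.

desc(E)\{E}={N,P,S}; candidates ⊆ {H}.
E↔N: latent back-door arc(s) into E.
size 0: {}; under {} E still reaches {H,N} ∋ N.
size 1: {H}; under {H} E still reaches {N} ∋ N.
E↔N cannot be blocked by any observed set — no back-door set.

E→N: no observed back-door set.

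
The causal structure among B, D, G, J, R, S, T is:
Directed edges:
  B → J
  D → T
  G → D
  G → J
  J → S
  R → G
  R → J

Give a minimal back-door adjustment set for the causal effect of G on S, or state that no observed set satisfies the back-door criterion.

desc(G)\{G}={D,J,S,T}; candidates ⊆ {B,R}.
size 0: {}; under {} G still reaches {J,R,S} ∋ S.
{R}: G⊥S given {R} in G with G→· removed — back-door holds.

G→S: minimal back-door set {R}.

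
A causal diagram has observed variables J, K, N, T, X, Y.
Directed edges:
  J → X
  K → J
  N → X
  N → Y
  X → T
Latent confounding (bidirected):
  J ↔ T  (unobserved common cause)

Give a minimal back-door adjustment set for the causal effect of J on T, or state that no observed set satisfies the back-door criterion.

desc(J)\{J}={T,X}; candidates ⊆ {K,N,Y}.
J↔T: latent back-door arc(s) into J.
size 0: {}; under {} J still reaches {K,T} ∋ T.
size 1: {K}, {N}, {Y}; under {K} J still reaches {T} ∋ T.
size 2: {K,N}, {K,Y}, {N,Y}; under {K,N} J still reaches {T} ∋ T.
J↔T cannot be blocked by any observed set — no back-door set.

J→T: no observed back-door set.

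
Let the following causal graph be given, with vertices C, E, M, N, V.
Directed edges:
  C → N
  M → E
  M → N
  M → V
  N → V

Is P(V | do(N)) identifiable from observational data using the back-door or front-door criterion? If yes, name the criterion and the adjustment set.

P(V|do(N)): backdoor, adjust for {M}.

desc(N)\{N}={V}; candidates ⊆ {C,E,M}.
size 0: {}; under {} N still reaches {C,E,M,V} ∋ V.
{M}: N⊥V given {M} in G with N→· removed — back-door holds.
P(V|do(N)) = Σ_{M} P(V|N,M)·P(M).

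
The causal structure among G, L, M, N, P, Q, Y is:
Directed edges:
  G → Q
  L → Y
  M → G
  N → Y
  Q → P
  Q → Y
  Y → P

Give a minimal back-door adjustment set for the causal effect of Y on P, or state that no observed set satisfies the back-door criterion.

desc(Y)\{Y}={P}; candidates ⊆ {G,L,M,N,Q}.
size 0: {}; under {} Y still reaches {G,L,M,N,P,Q} ∋ P.
{Q}: Y⊥P given {Q} in G with Y→· removed — back-door holds.

Y→P: minimal back-door set {Q}.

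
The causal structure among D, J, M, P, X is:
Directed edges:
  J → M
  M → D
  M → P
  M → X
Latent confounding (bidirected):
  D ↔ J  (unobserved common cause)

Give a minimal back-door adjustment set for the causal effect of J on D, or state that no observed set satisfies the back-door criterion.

J→D: no observed back-door set.

desc(J)\{J}={D,M,P,X}; candidates ⊆ {—}.
J↔D: latent back-door arc(s) into J.
size 0: {}; under {} J still reaches {D} ∋ D.
J↔D cannot be blocked by any observed set — no back-door set.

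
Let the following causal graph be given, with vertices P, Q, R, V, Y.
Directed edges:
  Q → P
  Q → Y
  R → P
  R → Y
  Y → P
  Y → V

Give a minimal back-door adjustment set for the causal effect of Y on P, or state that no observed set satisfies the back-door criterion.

desc(Y)\{Y}={P,V}; candidates ⊆ {Q,R}.
size 0: {}; under {} Y still reaches {P,Q,R} ∋ P.
size 1: {Q}, {R}; under {Q} Y still reaches {P,R} ∋ P.
{Q,R}: Y⊥P given {Q,R} in G with Y→· removed — back-door holds.

Y→P: minimal back-door set {Q, R}.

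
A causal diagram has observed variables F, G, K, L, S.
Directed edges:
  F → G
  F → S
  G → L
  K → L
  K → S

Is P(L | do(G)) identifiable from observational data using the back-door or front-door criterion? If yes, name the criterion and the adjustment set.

desc(G)\{G}={L}; candidates ⊆ {F,K,S}.
∅: G⊥L given ∅ in G with G→· removed — back-door holds.
P(L|do(G)) = P(L|G) — no adjustment needed.

P(L|do(G)): backdoor, adjust for ∅.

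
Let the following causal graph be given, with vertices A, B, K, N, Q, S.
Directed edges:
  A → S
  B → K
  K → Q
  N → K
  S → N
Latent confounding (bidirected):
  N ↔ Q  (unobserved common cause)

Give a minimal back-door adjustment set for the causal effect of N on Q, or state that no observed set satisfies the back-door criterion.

desc(N)\{N}={K,Q}; candidates ⊆ {A,B,S}.
N↔Q: latent back-door arc(s) into N.
size 0: {}; under {} N still reaches {A,Q,S} ∋ Q.
size 1: {A}, {B}, {S}; under {A} N still reaches {Q,S} ∋ Q.
size 2: {A,B}, {A,S}, {B,S}; under {A,B} N still reaches {Q,S} ∋ Q.
N↔Q cannot be blocked by any observed set — no back-door set.

N→Q: no observed back-door set.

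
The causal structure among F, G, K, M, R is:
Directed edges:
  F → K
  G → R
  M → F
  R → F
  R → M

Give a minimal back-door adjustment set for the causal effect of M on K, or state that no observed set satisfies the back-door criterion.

desc(M)\{M}={F,K}; candidates ⊆ {G,R}.
size 0: {}; under {} M still reaches {F,G,K,R} ∋ K.
{R}: M⊥K given {R} in G with M→· removed — back-door holds.

M→K: minimal back-door set {R}.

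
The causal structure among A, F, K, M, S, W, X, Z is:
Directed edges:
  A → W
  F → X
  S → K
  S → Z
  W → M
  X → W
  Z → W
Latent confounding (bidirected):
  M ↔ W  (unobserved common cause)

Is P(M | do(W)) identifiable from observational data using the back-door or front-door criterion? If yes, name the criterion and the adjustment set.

P(M|do(W)): not identifiable (no BD/FD set).

desc(W)\{W}={M}; candidates ⊆ {A,F,K,S,X,Z}.
W↔M: latent back-door arc(s) into W.
size 0: {}; under {} W still reaches {A,F,K,M,S,X,Z} ∋ M.
size 1: {A}, {F}, {K} …(+3); under {A} W still reaches {F,K,M,S,X,Z} ∋ M.
size 2: {A,F}, {A,K}, {A,S} …(+12); under {A,F} W still reaches {K,M,S,X,Z} ∋ M.
W↔M cannot be blocked by any observed set — no back-door set.
No mediator lies on a directed W→…→M path.
Neither criterion identifies P(M|do(W)) in this graph.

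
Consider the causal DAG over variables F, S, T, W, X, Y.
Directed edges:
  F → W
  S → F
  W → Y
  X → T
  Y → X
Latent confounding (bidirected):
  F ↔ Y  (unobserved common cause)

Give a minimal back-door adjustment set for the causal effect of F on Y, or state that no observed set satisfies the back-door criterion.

desc(F)\{F}={T,W,X,Y}; candidates ⊆ {S}.
F↔Y: latent back-door arc(s) into F.
size 0: {}; under {} F still reaches {S,T,X,Y} ∋ Y.
size 1: {S}; under {S} F still reaches {T,X,Y} ∋ Y.
F↔Y cannot be blocked by any observed set — no back-door set.

F→Y: no observed back-door set.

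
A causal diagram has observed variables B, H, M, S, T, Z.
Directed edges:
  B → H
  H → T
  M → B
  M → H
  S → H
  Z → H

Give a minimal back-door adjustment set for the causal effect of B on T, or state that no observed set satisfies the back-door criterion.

desc(B)\{B}={H,T}; candidates ⊆ {M,S,Z}.
size 0: {}; under {} B still reaches {H,M,T} ∋ T.
{M}: B⊥T given {M} in G with B→· removed — back-door holds.

B→T: minimal back-door set {M}.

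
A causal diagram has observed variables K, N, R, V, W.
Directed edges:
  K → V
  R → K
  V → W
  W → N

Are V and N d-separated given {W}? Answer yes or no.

Bayes-Ball from V | {W} reaches {K,R}.
N ∉ reach(V|{W}) ⇒ V ⊥ N | {W}.

Yes — V ⊥ N | {W}.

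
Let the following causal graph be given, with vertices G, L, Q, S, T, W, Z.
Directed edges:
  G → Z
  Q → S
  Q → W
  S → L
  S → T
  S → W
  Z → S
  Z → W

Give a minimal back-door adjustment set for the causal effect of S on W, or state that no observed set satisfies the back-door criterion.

desc(S)\{S}={L,T,W}; candidates ⊆ {G,Q,Z}.
size 0: {}; under {} S still reaches {G,Q,W,Z} ∋ W.
size 1: {G}, {Q}, {Z}; under {G} S still reaches {Q,W,Z} ∋ W.
{Q,Z}: S⊥W given {Q,Z} in G with S→· removed — back-door holds.

S→W: minimal back-door set {Q, Z}.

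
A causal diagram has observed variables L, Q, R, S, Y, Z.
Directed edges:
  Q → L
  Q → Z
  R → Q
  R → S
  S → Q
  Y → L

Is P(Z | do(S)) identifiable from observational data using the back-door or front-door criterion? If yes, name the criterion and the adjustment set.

desc(S)\{S}={L,Q,Z}; candidates ⊆ {R,Y}.
size 0: {}; under {} S still reaches {L,Q,R,Z} ∋ Z.
{R}: S⊥Z given {R} in G with S→· removed — back-door holds.
P(Z|do(S)) = Σ_{R} P(Z|S,R)·P(R).

P(Z|do(S)): backdoor, adjust for {R}.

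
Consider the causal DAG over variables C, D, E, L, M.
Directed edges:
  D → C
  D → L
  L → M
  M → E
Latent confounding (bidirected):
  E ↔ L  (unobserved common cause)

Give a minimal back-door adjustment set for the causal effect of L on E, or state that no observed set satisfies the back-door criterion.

L→E: no observed back-door set.

desc(L)\{L}={E,M}; candidates ⊆ {C,D}.
L↔E: latent back-door arc(s) into L.
size 0: {}; under {} L still reaches {C,D,E} ∋ E.
size 1: {C}, {D}; under {C} L still reaches {D,E} ∋ E.
size 2: {C,D}; under {C,D} L still reaches {E} ∋ E.
L↔E cannot be blocked by any observed set — no back-door set.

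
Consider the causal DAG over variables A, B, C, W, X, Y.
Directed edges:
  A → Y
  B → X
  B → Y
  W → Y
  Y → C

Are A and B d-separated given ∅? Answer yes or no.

Yes — A ⊥ B | ∅.

Bayes-Ball from A | ∅ reaches {C,Y}.
B ∉ reach(A|∅) ⇒ A ⊥ B | ∅.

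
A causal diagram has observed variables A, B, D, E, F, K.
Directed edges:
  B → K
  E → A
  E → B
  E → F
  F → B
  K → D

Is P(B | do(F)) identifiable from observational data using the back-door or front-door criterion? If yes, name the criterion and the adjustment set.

desc(F)\{F}={B,D,K}; candidates ⊆ {A,E}.
size 0: {}; under {} F still reaches {A,B,D,E,K} ∋ B.
{E}: F⊥B given {E} in G with F→· removed — back-door holds.
P(B|do(F)) = Σ_{E} P(B|F,E)·P(E).

P(B|do(F)): backdoor, adjust for {E}.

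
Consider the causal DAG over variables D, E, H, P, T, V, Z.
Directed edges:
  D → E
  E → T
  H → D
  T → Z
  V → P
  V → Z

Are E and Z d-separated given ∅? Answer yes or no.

No — E and Z are d-connected given ∅.

Bayes-Ball from E | ∅ reaches {D,H,T,Z}.
Z ∈ reach(E|∅) ⇒ E ⊥̸ Z | ∅.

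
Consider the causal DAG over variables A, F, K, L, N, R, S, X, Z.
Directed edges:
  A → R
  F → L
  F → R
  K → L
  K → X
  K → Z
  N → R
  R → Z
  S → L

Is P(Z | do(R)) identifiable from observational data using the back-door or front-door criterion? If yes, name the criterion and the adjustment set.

P(Z|do(R)): backdoor, adjust for ∅.

desc(R)\{R}={Z}; candidates ⊆ {A,F,K,L,N,S,X}.
∅: R⊥Z given ∅ in G with R→· removed — back-door holds.
P(Z|do(R)) = P(Z|R) — no adjustment needed.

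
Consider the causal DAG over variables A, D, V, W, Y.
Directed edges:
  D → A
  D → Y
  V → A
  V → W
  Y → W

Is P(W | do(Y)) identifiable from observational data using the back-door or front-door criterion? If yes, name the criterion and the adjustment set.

desc(Y)\{Y}={W}; candidates ⊆ {A,D,V}.
∅: Y⊥W given ∅ in G with Y→· removed — back-door holds.
P(W|do(Y)) = P(W|Y) — no adjustment needed.

P(W|do(Y)): backdoor, adjust for ∅.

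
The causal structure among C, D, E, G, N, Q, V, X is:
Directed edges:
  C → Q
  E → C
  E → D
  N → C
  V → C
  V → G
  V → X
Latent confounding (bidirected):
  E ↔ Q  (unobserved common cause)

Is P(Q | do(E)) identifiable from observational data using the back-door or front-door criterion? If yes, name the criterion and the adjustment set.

P(Q|do(E)): frontdoor, adjust for {C}.

desc(E)\{E}={C,D,Q}; candidates ⊆ {G,N,V,X}.
E↔Q: latent back-door arc(s) into E.
size 0: {}; under {} E still reaches {Q} ∋ Q.
size 1: {G}, {N}, {V} …(+1); under {G} E still reaches {Q} ∋ Q.
size 2: {G,N}, {G,V}, {G,X} …(+3); under {G,N} E still reaches {Q} ∋ Q.
E↔Q cannot be blocked by any observed set — no back-door set.
{C}: (i) intercepts every directed E→Q path; (ii) no back-door E→{C}; (iii) {E} blocks every back-door {C}→Q. Front-door holds.
P(Q|do(E)) = Σ_{C} P(C|E) Σ_{E'} P(Q|C,E')P(E').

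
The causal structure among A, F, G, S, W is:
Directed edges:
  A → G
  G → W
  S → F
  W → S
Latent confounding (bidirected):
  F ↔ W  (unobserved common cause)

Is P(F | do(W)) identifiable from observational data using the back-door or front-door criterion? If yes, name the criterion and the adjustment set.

P(F|do(W)): frontdoor, adjust for {S}.

desc(W)\{W}={F,S}; candidates ⊆ {A,G}.
W↔F: latent back-door arc(s) into W.
size 0: {}; under {} W still reaches {A,F,G} ∋ F.
size 1: {A}, {G}; under {A} W still reaches {F,G} ∋ F.
size 2: {A,G}; under {A,G} W still reaches {F} ∋ F.
W↔F cannot be blocked by any observed set — no back-door set.
{S}: (i) intercepts every directed W→F path; (ii) no back-door W→{S}; (iii) {W} blocks every back-door {S}→F. Front-door holds.
P(F|do(W)) = Σ_{S} P(S|W) Σ_{W'} P(F|S,W')P(W').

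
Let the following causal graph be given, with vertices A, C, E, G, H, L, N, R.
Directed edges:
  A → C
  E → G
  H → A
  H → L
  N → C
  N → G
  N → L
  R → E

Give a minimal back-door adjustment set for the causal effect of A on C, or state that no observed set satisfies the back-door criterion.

desc(A)\{A}={C}; candidates ⊆ {E,G,H,L,N,R}.
∅: A⊥C given ∅ in G with A→· removed — back-door holds.

A→C: minimal back-door set ∅.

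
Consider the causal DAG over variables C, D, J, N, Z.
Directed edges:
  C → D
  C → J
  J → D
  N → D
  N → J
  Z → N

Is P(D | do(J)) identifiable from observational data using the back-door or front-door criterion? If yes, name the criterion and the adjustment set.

P(D|do(J)): backdoor, adjust for {C, N}.

desc(J)\{J}={D}; candidates ⊆ {C,N,Z}.
size 0: {}; under {} J still reaches {C,D,N,Z} ∋ D.
size 1: {C}, {N}, {Z}; under {C} J still reaches {D,N,Z} ∋ D.
{C,N}: J⊥D given {C,N} in G with J→· removed — back-door holds.
P(D|do(J)) = Σ_{C,N} P(D|J,C,N)·P(C,N).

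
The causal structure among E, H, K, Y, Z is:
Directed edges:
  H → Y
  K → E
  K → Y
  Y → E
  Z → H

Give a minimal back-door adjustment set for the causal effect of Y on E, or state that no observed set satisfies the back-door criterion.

Y→E: minimal back-door set {K}.

desc(Y)\{Y}={E}; candidates ⊆ {H,K,Z}.
size 0: {}; under {} Y still reaches {E,H,K,Z} ∋ E.
{K}: Y⊥E given {K} in G with Y→· removed — back-door holds.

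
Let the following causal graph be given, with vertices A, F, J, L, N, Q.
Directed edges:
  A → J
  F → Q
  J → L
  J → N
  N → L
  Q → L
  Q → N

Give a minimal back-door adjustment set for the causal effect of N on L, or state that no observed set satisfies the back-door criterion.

N→L: minimal back-door set {J, Q}.

desc(N)\{N}={L}; candidates ⊆ {A,F,J,Q}.
size 0: {}; under {} N still reaches {A,F,J,L,Q} ∋ L.
size 1: {A}, {F}, {J} …(+1); under {A} N still reaches {F,J,L,Q} ∋ L.
{J,Q}: N⊥L given {J,Q} in G with N→· removed — back-door holds.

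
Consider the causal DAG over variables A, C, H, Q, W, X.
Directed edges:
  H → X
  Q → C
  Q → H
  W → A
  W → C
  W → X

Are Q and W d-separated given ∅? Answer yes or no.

Yes — Q ⊥ W | ∅.

Bayes-Ball from Q | ∅ reaches {C,H,X}.
W ∉ reach(Q|∅) ⇒ Q ⊥ W | ∅.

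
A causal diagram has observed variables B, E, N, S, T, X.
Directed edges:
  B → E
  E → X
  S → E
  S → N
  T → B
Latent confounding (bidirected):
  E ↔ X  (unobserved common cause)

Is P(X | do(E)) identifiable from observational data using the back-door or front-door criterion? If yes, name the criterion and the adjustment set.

P(X|do(E)): not identifiable (no BD/FD set).

desc(E)\{E}={X}; candidates ⊆ {B,N,S,T}.
E↔X: latent back-door arc(s) into E.
size 0: {}; under {} E still reaches {B,N,S,T,X} ∋ X.
size 1: {B}, {N}, {S} …(+1); under {B} E still reaches {N,S,X} ∋ X.
size 2: {B,N}, {B,S}, {B,T} …(+3); under {B,N} E still reaches {S,X} ∋ X.
E↔X cannot be blocked by any observed set — no back-door set.
No mediator lies on a directed E→…→X path.
Neither criterion identifies P(X|do(E)) in this graph.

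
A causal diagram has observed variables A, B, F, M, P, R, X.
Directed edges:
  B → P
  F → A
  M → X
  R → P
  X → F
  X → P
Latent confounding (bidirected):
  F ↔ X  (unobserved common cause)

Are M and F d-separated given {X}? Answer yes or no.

No — M and F are d-connected given {X}.

Bayes-Ball from M | {X} reaches {A,F}.
F ∈ reach(M|{X}) ⇒ M ⊥̸ F | {X}.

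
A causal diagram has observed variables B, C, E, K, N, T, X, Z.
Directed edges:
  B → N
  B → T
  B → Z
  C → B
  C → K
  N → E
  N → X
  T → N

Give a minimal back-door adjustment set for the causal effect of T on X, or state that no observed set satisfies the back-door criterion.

desc(T)\{T}={E,N,X}; candidates ⊆ {B,C,K,Z}.
size 0: {}; under {} T still reaches {B,C,E,K,N,X,Z} ∋ X.
{B}: T⊥X given {B} in G with T→· removed — back-door holds.

T→X: minimal back-door set {B}.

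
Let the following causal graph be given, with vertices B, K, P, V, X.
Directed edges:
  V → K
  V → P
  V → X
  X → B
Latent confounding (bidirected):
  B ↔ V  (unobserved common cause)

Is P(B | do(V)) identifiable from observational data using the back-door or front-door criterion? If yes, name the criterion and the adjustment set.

P(B|do(V)): frontdoor, adjust for {X}.

desc(V)\{V}={B,K,P,X}; candidates ⊆ {—}.
V↔B: latent back-door arc(s) into V.
size 0: {}; under {} V still reaches {B} ∋ B.
V↔B cannot be blocked by any observed set — no back-door set.
{X}: (i) intercepts every directed V→B path; (ii) no back-door V→{X}; (iii) {V} blocks every back-door {X}→B. Front-door holds.
P(B|do(V)) = Σ_{X} P(X|V) Σ_{V'} P(B|X,V')P(V').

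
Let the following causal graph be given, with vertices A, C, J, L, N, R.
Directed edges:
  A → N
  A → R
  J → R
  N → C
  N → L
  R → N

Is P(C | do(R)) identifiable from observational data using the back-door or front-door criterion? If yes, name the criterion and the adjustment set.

P(C|do(R)): backdoor, adjust for {A}.

desc(R)\{R}={C,L,N}; candidates ⊆ {A,J}.
size 0: {}; under {} R still reaches {A,C,J,L,N} ∋ C.
{A}: R⊥C given {A} in G with R→· removed — back-door holds.
P(C|do(R)) = Σ_{A} P(C|R,A)·P(A).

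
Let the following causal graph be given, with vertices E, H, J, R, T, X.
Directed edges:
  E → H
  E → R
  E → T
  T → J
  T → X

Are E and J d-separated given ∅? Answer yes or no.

No — E and J are d-connected given ∅.

Bayes-Ball from E | ∅ reaches {H,J,R,T,X}.
J ∈ reach(E|∅) ⇒ E ⊥̸ J | ∅.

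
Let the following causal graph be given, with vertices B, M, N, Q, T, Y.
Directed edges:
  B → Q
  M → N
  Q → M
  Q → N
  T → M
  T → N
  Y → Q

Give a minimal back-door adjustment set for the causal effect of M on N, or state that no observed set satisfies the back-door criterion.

desc(M)\{M}={N}; candidates ⊆ {B,Q,T,Y}.
size 0: {}; under {} M still reaches {B,N,Q,T,Y} ∋ N.
size 1: {B}, {Q}, {T} …(+1); under {B} M still reaches {N,Q,T,Y} ∋ N.
{Q,T}: M⊥N given {Q,T} in G with M→· removed — back-door holds.

M→N: minimal back-door set {Q, T}.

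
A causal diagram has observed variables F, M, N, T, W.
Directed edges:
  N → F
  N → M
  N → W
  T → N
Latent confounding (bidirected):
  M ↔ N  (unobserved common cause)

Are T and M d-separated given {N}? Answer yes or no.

Bayes-Ball from T | {N} reaches {M}.
M ∈ reach(T|{N}) ⇒ T ⊥̸ M | {N}.

No — T and M are d-connected given {N}.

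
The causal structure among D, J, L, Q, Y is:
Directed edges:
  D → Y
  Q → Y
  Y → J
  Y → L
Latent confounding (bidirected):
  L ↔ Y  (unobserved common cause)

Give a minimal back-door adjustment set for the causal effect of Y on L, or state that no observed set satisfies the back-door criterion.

desc(Y)\{Y}={J,L}; candidates ⊆ {D,Q}.
Y↔L: latent back-door arc(s) into Y.
size 0: {}; under {} Y still reaches {D,L,Q} ∋ L.
size 1: {D}, {Q}; under {D} Y still reaches {L,Q} ∋ L.
size 2: {D,Q}; under {D,Q} Y still reaches {L} ∋ L.
Y↔L cannot be blocked by any observed set — no back-door set.

Y→L: no observed back-door set.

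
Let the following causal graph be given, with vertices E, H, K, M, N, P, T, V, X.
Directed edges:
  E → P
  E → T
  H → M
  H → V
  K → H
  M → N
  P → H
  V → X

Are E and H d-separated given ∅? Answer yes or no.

Bayes-Ball from E | ∅ reaches {H,M,N,P,T,V,X}.
H ∈ reach(E|∅) ⇒ E ⊥̸ H | ∅.

No — E and H are d-connected given ∅.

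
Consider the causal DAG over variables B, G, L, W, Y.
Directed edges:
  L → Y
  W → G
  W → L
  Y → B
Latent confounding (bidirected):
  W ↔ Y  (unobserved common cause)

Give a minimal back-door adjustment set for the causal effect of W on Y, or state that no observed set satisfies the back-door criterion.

desc(W)\{W}={B,G,L,Y}; candidates ⊆ {—}.
W↔Y: latent back-door arc(s) into W.
size 0: {}; under {} W still reaches {B,Y} ∋ Y.
W↔Y cannot be blocked by any observed set — no back-door set.

W→Y: no observed back-door set.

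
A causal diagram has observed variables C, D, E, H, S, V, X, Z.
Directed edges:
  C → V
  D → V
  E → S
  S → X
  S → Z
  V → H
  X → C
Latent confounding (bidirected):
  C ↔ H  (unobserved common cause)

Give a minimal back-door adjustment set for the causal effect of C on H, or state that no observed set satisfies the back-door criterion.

C→H: no observed back-door set.

desc(C)\{C}={H,V}; candidates ⊆ {D,E,S,X,Z}.
C↔H: latent back-door arc(s) into C.
size 0: {}; under {} C still reaches {E,H,S,X,Z} ∋ H.
size 1: {D}, {E}, {S} …(+2); under {D} C still reaches {E,H,S,X,Z} ∋ H.
size 2: {D,E}, {D,S}, {D,X} …(+7); under {D,E} C still reaches {H,S,X,Z} ∋ H.
C↔H cannot be blocked by any observed set — no back-door set.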